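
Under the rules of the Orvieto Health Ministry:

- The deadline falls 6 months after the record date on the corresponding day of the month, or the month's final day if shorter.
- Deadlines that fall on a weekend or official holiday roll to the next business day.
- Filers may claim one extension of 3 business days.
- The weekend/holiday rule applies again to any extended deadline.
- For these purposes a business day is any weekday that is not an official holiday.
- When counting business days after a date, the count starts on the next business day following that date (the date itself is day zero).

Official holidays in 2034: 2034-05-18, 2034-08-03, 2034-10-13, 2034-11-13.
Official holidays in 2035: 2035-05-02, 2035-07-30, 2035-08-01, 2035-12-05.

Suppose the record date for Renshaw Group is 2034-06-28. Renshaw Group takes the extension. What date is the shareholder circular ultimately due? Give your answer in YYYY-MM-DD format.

2035-01-02

Moving 6 months forward from 2034-06-28 on the corresponding day gives 2034-12-28.
2034-12-28 (Thursday) is already a business day.
The 3-business-day extension runs from 2034-12-28 to 2035-01-02.
2035-01-02 falls on a Tuesday, which is a business day, so no adjustment is needed.
Final deadline: 2035-01-02.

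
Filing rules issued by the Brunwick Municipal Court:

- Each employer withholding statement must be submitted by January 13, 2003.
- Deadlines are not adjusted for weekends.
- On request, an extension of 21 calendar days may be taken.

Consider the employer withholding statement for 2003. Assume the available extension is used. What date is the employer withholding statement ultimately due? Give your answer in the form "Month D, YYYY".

February 3, 2003

The statutory due date is January 13, 2003.
January 13, 2003 falls on a Monday. The rules make no weekend/holiday allowance, so it remains January 13, 2003.
With the 21-day extension, January 13, 2003 becomes February 3, 2003.
February 3, 2003 is a Monday; no weekend or holiday adjustment applies.
Final deadline: February 3, 2003.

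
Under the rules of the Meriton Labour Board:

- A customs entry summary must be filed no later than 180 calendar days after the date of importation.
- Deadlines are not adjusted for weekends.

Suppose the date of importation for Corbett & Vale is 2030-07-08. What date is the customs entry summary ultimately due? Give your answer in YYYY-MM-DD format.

180 calendar days after 2030-07-08 is 2031-01-04.
2031-01-04 falls on a Saturday. The rules make no weekend/holiday allowance, so it remains 2031-01-04.
Deadline: 2031-01-04.

2031-01-04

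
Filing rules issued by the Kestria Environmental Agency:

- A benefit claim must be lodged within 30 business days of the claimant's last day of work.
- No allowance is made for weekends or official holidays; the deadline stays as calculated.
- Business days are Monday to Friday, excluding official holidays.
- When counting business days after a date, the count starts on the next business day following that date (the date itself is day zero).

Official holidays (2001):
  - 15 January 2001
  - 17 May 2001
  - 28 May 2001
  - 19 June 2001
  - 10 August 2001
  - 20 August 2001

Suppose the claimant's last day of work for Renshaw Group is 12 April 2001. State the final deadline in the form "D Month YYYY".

25 May 2001

30 business days after 12 April 2001, excluding weekends and holidays, is 25 May 2001.
25 May 2001 falls on a Friday. The rules make no weekend/holiday allowance, so it remains 25 May 2001.
Final deadline: 25 May 2001.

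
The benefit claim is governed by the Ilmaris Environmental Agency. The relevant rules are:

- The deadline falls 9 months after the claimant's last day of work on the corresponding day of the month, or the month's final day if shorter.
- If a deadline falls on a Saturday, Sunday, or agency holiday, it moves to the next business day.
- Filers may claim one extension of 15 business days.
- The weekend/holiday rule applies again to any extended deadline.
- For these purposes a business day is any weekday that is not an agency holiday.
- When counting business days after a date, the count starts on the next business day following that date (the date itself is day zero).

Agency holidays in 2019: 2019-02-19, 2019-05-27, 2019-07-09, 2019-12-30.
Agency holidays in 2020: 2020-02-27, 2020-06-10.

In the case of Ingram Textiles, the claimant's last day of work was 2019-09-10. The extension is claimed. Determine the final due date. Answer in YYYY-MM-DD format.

2020-07-02

9 months from 2019-09-10 is 2020-06-10.
2020-06-10 is a listed holiday, so it moves to the next business day, 2020-06-11 (Thursday).
Applying the 15-business-day extension: 15 business days after 2020-06-11 is 2020-07-02.
2020-07-02 is a Thursday and not a listed holiday, so it stands.
So the filing is due 2020-07-02.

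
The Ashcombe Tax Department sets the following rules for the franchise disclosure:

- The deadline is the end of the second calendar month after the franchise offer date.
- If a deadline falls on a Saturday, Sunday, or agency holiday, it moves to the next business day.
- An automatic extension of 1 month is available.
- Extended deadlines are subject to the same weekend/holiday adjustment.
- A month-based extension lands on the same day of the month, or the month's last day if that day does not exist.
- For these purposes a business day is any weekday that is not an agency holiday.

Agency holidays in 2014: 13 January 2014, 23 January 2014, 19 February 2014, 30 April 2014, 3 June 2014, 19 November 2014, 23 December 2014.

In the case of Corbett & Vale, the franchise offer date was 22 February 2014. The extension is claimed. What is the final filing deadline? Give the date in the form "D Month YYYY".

The second month after 22 February 2014 is April 2014, whose last day is 30 April 2014.
30 April 2014 falls on a listed holiday. Rolling to the next business day gives 1 May 2014, a Thursday.
Applying the 1 month extension: 1 month after 1 May 2014 is 1 June 2014.
1 June 2014 is a Sunday; the next business day is 2 June 2014 (Monday).
Final deadline: 2 June 2014.

2 June 2014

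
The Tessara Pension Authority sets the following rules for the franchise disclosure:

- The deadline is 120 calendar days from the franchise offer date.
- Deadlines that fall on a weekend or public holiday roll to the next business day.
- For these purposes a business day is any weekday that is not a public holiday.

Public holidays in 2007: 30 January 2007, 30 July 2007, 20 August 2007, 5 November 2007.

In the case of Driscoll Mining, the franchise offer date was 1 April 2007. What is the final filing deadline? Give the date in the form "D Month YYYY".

From 1 April 2007, 120 calendar days later is 30 July 2007.
30 July 2007 is a listed holiday, so it moves to the next business day, 31 July 2007 (Tuesday).
Final deadline: 31 July 2007.

31 July 2007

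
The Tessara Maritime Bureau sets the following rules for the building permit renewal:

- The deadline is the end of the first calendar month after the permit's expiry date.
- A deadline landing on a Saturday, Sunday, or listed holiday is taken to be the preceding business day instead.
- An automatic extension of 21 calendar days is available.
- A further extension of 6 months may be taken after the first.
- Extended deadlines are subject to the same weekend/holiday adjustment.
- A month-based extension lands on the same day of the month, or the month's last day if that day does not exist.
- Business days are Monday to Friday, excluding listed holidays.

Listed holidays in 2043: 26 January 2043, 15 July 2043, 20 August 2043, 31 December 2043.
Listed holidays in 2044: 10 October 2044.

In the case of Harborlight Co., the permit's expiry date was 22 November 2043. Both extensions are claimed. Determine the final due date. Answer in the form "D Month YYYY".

The first month after 22 November 2043 is December 2043, whose last day is 31 December 2043.
Because 31 December 2043 is a listed holiday, the deadline becomes 30 December 2043 (Wednesday).
Add the 21 calendar-day extension to 30 December 2043: 20 January 2044.
20 January 2044 (Wednesday) is already a business day.
Applying the 6 months extension: 6 months after 20 January 2044 is 20 July 2044.
20 July 2044 falls on a Wednesday, which is a business day, so no adjustment is needed.
The final due date is 20 July 2044.

20 July 2044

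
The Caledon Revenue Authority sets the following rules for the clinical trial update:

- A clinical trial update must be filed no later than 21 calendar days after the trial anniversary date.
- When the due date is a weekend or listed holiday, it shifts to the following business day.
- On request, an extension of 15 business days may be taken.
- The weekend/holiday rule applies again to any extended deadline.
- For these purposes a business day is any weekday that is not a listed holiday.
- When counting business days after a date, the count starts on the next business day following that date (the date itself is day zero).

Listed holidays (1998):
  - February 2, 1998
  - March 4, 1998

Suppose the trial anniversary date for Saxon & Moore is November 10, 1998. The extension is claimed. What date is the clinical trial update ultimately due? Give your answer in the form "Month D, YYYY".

Adding 21 calendar days to November 10, 1998 gives December 1, 1998.
December 1, 1998 is a Tuesday and not a listed holiday, so it stands.
The 15-business-day extension runs from December 1, 1998 to December 22, 1998.
December 22, 1998 (Tuesday) is already a business day.
Final deadline: December 22, 1998.

December 22, 1998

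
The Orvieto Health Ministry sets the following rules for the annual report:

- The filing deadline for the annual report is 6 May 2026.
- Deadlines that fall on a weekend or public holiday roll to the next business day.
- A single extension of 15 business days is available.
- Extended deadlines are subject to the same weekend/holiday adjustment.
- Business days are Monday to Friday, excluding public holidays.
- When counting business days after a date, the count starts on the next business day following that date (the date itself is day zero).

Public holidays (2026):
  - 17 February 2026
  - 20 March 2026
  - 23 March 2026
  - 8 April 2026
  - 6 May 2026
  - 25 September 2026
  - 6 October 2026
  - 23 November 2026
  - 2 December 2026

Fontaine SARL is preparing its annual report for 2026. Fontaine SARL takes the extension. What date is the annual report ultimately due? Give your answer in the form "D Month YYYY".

28 May 2026

Start from the fixed due date, 6 May 2026.
Because 6 May 2026 is a listed holiday, the deadline becomes 7 May 2026 (Thursday).
The 15-business-day extension runs from 7 May 2026 to 28 May 2026.
28 May 2026 falls on a Thursday, which is a business day, so no adjustment is needed.
So the filing is due 28 May 2026.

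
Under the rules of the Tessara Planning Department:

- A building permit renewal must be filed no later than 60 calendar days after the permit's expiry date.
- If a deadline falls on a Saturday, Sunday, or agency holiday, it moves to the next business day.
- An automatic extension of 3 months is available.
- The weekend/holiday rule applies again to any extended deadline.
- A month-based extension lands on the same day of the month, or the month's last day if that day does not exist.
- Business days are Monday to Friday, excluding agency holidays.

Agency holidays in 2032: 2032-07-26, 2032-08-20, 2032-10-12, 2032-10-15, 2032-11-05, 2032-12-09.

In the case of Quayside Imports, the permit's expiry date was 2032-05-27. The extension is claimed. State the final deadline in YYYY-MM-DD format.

60 calendar days after 2032-05-27 is 2032-07-26.
2032-07-26 is a listed holiday; the next business day is 2032-07-27 (Tuesday).
Applying the 3 months extension: 3 months after 2032-07-27 is 2032-10-27.
2032-10-27 is a Wednesday and not a listed holiday, so it stands.
The final due date is 2032-10-27.

2032-10-27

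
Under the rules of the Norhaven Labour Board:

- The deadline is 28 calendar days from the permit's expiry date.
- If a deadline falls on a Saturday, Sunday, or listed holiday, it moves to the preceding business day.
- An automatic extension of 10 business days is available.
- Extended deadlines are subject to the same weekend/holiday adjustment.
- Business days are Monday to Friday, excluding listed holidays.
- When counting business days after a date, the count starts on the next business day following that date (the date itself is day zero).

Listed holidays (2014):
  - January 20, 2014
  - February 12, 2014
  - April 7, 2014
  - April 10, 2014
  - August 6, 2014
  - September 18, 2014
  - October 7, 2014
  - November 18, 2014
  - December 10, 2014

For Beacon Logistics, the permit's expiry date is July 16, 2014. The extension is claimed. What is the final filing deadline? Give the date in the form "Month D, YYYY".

August 27, 2014

28 calendar days after July 16, 2014 is August 13, 2014.
August 13, 2014 is a Wednesday and not a listed holiday, so it stands.
The 10-business-day extension runs from August 13, 2014 to August 27, 2014.
Since August 27, 2014 is a Wednesday and not a holiday, the date is unchanged.
Deadline: August 27, 2014.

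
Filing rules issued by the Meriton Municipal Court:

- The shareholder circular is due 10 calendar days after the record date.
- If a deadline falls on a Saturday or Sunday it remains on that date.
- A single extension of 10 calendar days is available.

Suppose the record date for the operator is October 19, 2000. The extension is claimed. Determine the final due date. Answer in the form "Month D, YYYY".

From October 19, 2000, 10 calendar days later is October 29, 2000.
No adjustment is made for weekends or holidays, so October 29, 2000 stands.
With the 10-day extension, October 29, 2000 becomes November 8, 2000.
November 8, 2000 falls on a Wednesday. The rules make no weekend/holiday allowance, so it remains November 8, 2000.
The final due date is November 8, 2000.

November 8, 2000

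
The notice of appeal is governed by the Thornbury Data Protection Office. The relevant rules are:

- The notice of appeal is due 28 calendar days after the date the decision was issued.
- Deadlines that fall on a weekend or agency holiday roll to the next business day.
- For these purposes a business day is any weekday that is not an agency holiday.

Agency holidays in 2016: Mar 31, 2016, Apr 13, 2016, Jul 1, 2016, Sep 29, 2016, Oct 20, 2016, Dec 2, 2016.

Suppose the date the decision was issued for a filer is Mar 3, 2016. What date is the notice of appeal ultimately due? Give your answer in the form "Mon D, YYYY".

From Mar 3, 2016, 28 calendar days later is Mar 31, 2016.
Because Mar 31, 2016 is a listed holiday, the deadline becomes Apr 1, 2016 (Friday).
Deadline: Apr 1, 2016.

Apr 1, 2016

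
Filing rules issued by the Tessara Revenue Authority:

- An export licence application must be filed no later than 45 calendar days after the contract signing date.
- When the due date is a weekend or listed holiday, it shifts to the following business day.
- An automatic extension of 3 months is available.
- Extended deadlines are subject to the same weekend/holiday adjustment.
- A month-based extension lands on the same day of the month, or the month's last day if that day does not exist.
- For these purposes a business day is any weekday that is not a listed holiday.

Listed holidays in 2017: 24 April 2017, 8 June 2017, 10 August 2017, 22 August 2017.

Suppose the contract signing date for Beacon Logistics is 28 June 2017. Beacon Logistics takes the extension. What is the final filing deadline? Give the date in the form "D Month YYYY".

14 November 2017

From 28 June 2017, 45 calendar days later is 12 August 2017.
12 August 2017 is a Saturday; the next business day is 14 August 2017 (Monday).
Add 3 months to 14 August 2017: 14 November 2017.
Since 14 November 2017 is a Tuesday and not a holiday, the date is unchanged.
Final deadline: 14 November 2017.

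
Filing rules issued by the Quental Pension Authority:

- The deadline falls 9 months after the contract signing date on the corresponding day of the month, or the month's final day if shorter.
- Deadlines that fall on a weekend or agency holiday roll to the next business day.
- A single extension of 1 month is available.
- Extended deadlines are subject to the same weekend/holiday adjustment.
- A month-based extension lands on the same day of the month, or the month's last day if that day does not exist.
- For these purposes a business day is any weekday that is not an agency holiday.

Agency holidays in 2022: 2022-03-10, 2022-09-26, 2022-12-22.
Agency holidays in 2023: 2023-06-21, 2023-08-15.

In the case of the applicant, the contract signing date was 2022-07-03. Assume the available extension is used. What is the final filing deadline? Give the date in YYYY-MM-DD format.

Moving 9 months forward from 2022-07-03 on the corresponding day gives 2023-04-03.
2023-04-03 falls on a Monday, which is a business day, so no adjustment is needed.
Applying the 1 month extension: 1 month after 2023-04-03 is 2023-05-03.
2023-05-03 is a Wednesday and not a listed holiday, so it stands.
Final deadline: 2023-05-03.

2023-05-03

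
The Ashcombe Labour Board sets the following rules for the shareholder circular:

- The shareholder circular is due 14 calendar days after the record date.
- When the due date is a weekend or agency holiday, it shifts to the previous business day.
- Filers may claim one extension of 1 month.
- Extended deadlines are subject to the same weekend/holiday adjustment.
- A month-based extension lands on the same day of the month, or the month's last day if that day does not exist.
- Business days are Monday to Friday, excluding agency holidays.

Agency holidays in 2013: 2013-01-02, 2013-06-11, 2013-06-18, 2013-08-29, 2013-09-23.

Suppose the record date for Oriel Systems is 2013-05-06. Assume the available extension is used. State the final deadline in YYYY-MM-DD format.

2013-06-20

14 calendar days after 2013-05-06 is 2013-05-20.
2013-05-20 falls on a Monday, which is a business day, so no adjustment is needed.
Add 1 month to 2013-05-20: 2013-06-20.
2013-06-20 falls on a Thursday, which is a business day, so no adjustment is needed.
Deadline: 2013-06-20.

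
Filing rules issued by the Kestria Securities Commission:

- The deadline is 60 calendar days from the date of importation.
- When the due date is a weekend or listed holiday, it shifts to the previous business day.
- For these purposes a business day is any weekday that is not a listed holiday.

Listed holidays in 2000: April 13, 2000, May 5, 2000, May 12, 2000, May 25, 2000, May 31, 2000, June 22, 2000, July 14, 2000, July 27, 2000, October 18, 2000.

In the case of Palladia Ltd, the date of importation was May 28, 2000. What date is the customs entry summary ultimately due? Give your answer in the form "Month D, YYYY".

July 26, 2000

60 calendar days after May 28, 2000 is July 27, 2000.
July 27, 2000 is a listed holiday; the preceding business day is July 26, 2000 (Wednesday).
So the filing is due July 26, 2000.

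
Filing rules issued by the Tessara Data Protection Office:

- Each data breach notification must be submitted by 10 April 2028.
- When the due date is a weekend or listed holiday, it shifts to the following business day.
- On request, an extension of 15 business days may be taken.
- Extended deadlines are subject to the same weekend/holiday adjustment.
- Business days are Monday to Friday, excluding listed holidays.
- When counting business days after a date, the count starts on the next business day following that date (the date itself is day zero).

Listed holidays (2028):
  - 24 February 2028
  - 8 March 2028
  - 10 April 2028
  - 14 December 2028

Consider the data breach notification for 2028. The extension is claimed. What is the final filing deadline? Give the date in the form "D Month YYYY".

2 May 2028

The stated deadline is 10 April 2028.
10 April 2028 is a listed holiday, so it moves to the next business day, 11 April 2028 (Tuesday).
Applying the 15-business-day extension: 15 business days after 11 April 2028 is 2 May 2028.
2 May 2028 is a Tuesday and not a listed holiday, so it stands.
Deadline: 2 May 2028.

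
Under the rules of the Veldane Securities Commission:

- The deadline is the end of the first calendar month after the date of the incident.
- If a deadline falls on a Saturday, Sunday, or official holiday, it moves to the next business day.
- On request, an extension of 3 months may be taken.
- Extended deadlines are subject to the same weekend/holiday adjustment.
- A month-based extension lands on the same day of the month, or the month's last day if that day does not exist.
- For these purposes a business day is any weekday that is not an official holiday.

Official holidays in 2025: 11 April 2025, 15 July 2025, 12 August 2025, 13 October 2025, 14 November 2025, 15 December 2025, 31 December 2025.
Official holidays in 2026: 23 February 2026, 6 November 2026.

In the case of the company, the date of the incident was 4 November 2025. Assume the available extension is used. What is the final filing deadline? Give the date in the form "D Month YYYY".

1 month after 4 November 2025 is December 2025; that month ends on 31 December 2025.
31 December 2025 is a listed holiday, so it moves to the next business day, 1 January 2026 (Thursday).
Add 3 months to 1 January 2026: 1 April 2026.
1 April 2026 is a Wednesday and not a listed holiday, so it stands.
Final deadline: 1 April 2026.

1 April 2026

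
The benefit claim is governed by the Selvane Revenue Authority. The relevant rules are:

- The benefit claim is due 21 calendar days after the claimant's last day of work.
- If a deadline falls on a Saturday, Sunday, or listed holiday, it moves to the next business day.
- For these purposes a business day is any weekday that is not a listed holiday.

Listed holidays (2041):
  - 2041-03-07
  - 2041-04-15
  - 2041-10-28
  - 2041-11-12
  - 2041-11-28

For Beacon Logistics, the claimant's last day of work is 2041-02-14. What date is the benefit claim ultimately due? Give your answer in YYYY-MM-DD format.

Adding 21 calendar days to 2041-02-14 gives 2041-03-07.
2041-03-07 falls on a listed holiday. Rolling to the next business day gives 2041-03-08, a Friday.
So the filing is due 2041-03-08.

2041-03-08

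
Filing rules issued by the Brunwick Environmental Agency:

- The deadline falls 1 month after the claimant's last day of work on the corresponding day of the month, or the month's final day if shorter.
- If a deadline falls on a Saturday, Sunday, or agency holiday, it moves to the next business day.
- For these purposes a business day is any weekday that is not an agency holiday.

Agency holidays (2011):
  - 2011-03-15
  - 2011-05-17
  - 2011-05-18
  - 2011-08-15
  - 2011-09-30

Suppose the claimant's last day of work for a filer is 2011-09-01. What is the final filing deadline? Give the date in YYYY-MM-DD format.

2011-10-03

1 month after 2011-09-01, on the same day of the month, is 2011-10-01.
2011-10-01 is a Saturday; the next business day is 2011-10-03 (Monday).
So the filing is due 2011-10-03.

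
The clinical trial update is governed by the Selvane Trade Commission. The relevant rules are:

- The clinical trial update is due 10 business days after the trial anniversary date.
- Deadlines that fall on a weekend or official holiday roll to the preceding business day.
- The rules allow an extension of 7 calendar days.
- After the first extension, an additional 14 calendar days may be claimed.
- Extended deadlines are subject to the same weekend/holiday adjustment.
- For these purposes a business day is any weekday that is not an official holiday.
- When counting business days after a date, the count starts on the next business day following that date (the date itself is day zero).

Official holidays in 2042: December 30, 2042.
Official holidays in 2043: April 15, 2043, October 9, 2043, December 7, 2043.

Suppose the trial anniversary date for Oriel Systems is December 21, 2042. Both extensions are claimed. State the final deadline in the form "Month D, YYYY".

Starting the day after December 21, 2042 and counting 10 business days lands on January 5, 2043.
January 5, 2043 is a Monday and not a listed holiday, so it stands.
The 7-calendar-day extension moves the deadline from January 5, 2043 to January 12, 2043.
January 12, 2043 falls on a Monday, which is a business day, so no adjustment is needed.
Applying the 14-calendar-day extension: January 12, 2043 + 14 days = January 26, 2043.
January 26, 2043 falls on a Monday, which is a business day, so no adjustment is needed.
Deadline: January 26, 2043.

January 26, 2043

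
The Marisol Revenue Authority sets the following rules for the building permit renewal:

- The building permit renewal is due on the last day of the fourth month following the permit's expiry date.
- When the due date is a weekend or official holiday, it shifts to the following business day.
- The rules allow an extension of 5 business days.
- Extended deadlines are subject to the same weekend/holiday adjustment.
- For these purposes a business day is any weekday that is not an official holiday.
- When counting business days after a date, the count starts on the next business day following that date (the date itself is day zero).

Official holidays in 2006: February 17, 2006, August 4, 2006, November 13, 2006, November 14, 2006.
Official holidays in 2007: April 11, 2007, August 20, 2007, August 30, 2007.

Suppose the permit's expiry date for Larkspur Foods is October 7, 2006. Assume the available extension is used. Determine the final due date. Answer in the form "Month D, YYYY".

March 7, 2007

4 months after October 7, 2006 is February 2007; that month ends on February 28, 2007.
Since February 28, 2007 is a Wednesday and not a holiday, the date is unchanged.
Applying the 5-business-day extension: 5 business days after February 28, 2007 is March 7, 2007.
March 7, 2007 is a Wednesday and not a listed holiday, so it stands.
Final deadline: March 7, 2007.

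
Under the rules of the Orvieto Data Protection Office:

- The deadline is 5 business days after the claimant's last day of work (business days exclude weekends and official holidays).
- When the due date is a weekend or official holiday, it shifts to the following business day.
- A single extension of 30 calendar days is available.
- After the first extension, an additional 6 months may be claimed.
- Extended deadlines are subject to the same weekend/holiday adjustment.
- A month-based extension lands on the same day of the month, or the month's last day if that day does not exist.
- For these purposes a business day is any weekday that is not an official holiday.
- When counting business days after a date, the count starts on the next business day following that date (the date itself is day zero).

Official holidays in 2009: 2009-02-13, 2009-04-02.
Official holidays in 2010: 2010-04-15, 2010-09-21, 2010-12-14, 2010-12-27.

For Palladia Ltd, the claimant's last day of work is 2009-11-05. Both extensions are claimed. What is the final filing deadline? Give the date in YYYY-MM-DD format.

2010-06-14

Counting 5 business days after 2009-11-05 (skipping weekends and listed holidays) reaches 2009-11-12.
Since 2009-11-12 is a Thursday and not a holiday, the date is unchanged.
With the 30-day extension, 2009-11-12 becomes 2009-12-12.
2009-12-12 is a Saturday; the next business day is 2009-12-14 (Monday).
Applying the 6 months extension: 6 months after 2009-12-14 is 2010-06-14.
Since 2010-06-14 is a Monday and not a holiday, the date is unchanged.
Final deadline: 2010-06-14.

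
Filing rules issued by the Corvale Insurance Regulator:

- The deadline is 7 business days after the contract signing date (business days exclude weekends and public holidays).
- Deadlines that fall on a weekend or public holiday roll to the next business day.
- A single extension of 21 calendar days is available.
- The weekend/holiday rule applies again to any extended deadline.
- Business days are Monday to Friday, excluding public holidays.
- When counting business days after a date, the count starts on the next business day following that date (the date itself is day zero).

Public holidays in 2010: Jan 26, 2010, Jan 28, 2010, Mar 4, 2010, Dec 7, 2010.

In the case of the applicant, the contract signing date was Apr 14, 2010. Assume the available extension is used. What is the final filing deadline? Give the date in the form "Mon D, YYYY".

May 14, 2010

Starting the day after Apr 14, 2010 and counting 7 business days lands on Apr 23, 2010.
Apr 23, 2010 is a Friday and not a listed holiday, so it stands.
With the 21-day extension, Apr 23, 2010 becomes May 14, 2010.
May 14, 2010 is a Friday and not a listed holiday, so it stands.
So the filing is due May 14, 2010.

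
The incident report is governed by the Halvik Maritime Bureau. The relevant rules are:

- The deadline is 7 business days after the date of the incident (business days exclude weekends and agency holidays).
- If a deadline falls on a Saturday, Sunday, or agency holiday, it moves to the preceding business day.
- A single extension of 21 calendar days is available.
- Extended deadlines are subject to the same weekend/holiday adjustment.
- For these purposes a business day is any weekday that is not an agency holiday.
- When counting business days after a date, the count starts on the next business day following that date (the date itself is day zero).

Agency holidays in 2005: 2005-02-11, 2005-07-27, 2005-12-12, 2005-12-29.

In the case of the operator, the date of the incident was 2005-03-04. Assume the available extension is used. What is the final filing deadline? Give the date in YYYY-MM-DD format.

Starting the day after 2005-03-04 and counting 7 business days lands on 2005-03-15.
2005-03-15 is a Tuesday and not a listed holiday, so it stands.
With the 21-day extension, 2005-03-15 becomes 2005-04-05.
2005-04-05 is a Tuesday and not a listed holiday, so it stands.
The final due date is 2005-04-05.

2005-04-05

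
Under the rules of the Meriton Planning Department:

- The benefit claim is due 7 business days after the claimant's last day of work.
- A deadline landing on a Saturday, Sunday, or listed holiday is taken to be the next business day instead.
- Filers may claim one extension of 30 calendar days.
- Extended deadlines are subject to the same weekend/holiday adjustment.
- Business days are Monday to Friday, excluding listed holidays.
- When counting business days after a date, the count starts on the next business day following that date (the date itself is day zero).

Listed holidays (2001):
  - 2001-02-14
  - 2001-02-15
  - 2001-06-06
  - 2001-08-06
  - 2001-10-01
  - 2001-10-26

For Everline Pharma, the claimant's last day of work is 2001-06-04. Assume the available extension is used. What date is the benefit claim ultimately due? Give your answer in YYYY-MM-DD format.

2001-07-16

Counting 7 business days after 2001-06-04 (skipping weekends and listed holidays) reaches 2001-06-14.
2001-06-14 falls on a Thursday, which is a business day, so no adjustment is needed.
Applying the 30-calendar-day extension: 2001-06-14 + 30 days = 2001-07-14.
Because 2001-07-14 is a Saturday, the deadline becomes 2001-07-16 (Monday).
Deadline: 2001-07-16.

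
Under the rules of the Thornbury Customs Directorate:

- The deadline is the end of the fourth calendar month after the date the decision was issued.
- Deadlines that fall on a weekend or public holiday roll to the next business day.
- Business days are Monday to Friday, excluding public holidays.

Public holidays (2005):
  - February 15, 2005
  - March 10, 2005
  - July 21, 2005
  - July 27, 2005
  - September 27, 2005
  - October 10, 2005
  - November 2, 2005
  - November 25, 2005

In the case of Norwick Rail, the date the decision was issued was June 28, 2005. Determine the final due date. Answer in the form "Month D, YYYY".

The fourth month after June 28, 2005 is October 2005, whose last day is October 31, 2005.
October 31, 2005 is a Monday and not a listed holiday, so it stands.
So the filing is due October 31, 2005.

October 31, 2005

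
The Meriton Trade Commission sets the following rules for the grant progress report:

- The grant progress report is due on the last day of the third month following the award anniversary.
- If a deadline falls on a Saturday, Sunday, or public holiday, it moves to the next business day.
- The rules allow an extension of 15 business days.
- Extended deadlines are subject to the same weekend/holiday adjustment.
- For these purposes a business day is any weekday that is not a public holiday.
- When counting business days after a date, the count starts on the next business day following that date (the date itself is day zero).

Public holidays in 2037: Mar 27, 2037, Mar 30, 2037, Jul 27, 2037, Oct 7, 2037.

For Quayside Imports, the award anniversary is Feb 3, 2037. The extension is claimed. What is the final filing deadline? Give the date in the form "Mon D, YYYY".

Jun 22, 2037

The third month after Feb 3, 2037 is May 2037, whose last day is May 31, 2037.
May 31, 2037 is a Sunday; the next business day is Jun 1, 2037 (Monday).
Counting 15 further business days from Jun 1, 2037 reaches Jun 22, 2037.
Jun 22, 2037 is a Monday and not a listed holiday, so it stands.
Final deadline: Jun 22, 2037.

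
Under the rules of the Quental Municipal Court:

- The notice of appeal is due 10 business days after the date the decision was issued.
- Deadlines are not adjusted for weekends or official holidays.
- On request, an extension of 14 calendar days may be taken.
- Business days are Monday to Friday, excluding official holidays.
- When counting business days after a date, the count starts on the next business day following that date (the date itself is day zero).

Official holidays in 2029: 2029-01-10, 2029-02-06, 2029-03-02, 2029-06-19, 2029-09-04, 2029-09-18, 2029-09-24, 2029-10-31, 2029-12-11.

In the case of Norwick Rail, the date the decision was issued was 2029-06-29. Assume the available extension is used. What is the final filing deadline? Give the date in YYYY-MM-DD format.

Counting 10 business days after 2029-06-29 (skipping weekends and listed holidays) reaches 2029-07-13.
2029-07-13 is a Friday; no weekend or holiday adjustment applies.
With the 14-day extension, 2029-07-13 becomes 2029-07-27.
2029-07-27 falls on a Friday. The rules make no weekend/holiday allowance, so it remains 2029-07-27.
So the filing is due 2029-07-27.

2029-07-27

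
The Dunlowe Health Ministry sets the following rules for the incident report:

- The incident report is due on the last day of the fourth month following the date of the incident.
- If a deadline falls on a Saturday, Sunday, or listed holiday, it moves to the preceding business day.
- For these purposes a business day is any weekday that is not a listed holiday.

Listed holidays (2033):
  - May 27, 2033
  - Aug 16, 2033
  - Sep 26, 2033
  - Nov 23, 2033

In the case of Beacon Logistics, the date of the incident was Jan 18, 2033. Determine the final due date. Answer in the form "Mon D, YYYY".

The fourth month after Jan 18, 2033 is May 2033, whose last day is May 31, 2033.
May 31, 2033 falls on a Tuesday, which is a business day, so no adjustment is needed.
The final due date is May 31, 2033.

May 31, 2033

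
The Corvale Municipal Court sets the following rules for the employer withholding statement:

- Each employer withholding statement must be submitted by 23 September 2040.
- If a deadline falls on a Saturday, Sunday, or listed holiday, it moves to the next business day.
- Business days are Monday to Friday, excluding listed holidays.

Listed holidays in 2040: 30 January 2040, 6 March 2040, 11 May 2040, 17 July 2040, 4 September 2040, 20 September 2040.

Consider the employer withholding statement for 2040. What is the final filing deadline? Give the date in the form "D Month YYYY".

The stated deadline is 23 September 2040.
Because 23 September 2040 is a Sunday, the deadline becomes 24 September 2040 (Monday).
So the filing is due 24 September 2040.

24 September 2040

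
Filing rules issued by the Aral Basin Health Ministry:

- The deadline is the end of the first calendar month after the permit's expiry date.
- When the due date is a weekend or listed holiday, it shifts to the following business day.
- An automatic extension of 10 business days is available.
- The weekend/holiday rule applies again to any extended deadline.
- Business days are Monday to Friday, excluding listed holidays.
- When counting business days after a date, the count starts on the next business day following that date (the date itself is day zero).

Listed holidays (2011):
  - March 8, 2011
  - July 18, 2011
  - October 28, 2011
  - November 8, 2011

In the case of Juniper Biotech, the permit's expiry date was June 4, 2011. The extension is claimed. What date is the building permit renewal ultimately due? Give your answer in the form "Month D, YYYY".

August 15, 2011

1 month after June 4, 2011 is July 2011; that month ends on July 31, 2011.
Because July 31, 2011 is a Sunday, the deadline becomes August 1, 2011 (Monday).
Applying the 10-business-day extension: 10 business days after August 1, 2011 is August 15, 2011.
August 15, 2011 (Monday) is already a business day.
Final deadline: August 15, 2011.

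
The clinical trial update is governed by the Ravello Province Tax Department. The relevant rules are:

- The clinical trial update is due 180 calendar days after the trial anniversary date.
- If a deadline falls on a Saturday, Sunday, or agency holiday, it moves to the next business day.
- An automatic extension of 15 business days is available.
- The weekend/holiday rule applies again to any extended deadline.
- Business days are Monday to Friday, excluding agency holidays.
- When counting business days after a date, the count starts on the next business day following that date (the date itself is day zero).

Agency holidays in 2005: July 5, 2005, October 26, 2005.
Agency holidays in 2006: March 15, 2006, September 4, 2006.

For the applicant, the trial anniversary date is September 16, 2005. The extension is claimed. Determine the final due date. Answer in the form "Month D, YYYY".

From September 16, 2005, 180 calendar days later is March 15, 2006.
March 15, 2006 is a listed holiday, so it moves to the next business day, March 16, 2006 (Thursday).
The 15-business-day extension runs from March 16, 2006 to April 6, 2006.
April 6, 2006 (Thursday) is already a business day.
The final due date is April 6, 2006.

April 6, 2006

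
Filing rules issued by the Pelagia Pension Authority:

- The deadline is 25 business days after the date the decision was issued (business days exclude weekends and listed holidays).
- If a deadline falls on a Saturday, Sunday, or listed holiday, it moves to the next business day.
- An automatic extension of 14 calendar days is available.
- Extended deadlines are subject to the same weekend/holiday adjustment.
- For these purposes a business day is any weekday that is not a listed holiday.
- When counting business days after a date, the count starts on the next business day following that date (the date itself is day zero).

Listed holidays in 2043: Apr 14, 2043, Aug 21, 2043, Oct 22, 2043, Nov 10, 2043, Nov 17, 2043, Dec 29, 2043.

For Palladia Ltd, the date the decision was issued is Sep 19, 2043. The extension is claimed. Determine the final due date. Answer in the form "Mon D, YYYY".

Starting the day after Sep 19, 2043 and counting 25 business days lands on Oct 26, 2043.
Since Oct 26, 2043 is a Monday and not a holiday, the date is unchanged.
Add the 14 calendar-day extension to Oct 26, 2043: Nov 9, 2043.
Nov 9, 2043 is a Monday and not a listed holiday, so it stands.
So the filing is due Nov 9, 2043.

Nov 9, 2043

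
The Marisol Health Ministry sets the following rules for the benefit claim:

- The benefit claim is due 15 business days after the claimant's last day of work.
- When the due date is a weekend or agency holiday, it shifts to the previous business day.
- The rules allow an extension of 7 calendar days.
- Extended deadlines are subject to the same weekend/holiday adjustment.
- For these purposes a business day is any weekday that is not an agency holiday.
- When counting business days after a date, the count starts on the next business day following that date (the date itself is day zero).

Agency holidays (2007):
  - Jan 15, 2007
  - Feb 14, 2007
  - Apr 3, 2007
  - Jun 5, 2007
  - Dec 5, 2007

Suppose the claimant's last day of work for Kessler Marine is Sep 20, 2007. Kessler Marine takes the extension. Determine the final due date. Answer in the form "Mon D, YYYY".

Oct 18, 2007

Counting 15 business days after Sep 20, 2007 (skipping weekends and listed holidays) reaches Oct 11, 2007.
Oct 11, 2007 falls on a Thursday, which is a business day, so no adjustment is needed.
With the 7-day extension, Oct 11, 2007 becomes Oct 18, 2007.
Oct 18, 2007 falls on a Thursday, which is a business day, so no adjustment is needed.
So the filing is due Oct 18, 2007.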